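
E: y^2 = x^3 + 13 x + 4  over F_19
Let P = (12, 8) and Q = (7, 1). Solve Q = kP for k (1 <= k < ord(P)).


Enumerate multiples of P until we hit Q = (7, 1):
  1P = (12, 8)
  2P = (0, 17)
  3P = (4, 5)
  4P = (7, 1)
Match found at i = 4.

k = 4


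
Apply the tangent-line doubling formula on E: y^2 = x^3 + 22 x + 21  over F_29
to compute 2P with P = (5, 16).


Doubling: s = (3 x1^2 + a) / (2 y1)
s = (3*5^2 + 22) / (2*16) mod 29 = 13
x3 = s^2 - 2 x1 mod 29 = 13^2 - 2*5 = 14
y3 = s (x1 - x3) - y1 mod 29 = 13 * (5 - 14) - 16 = 12

2P = (14, 12)


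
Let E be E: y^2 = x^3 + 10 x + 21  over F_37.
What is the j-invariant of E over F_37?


Delta = -16(4 a^3 + 27 b^2) mod 37 = 11
-1728 * (4 a)^3 = -1728 * (4*10)^3 mod 37 = 1
j = 1 * 11^(-1) mod 37 = 27

j = 27 (mod 37)


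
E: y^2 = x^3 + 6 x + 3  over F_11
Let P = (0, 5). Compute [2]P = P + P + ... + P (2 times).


k = 2 = 10_2 (binary, LSB first: 01)
Double-and-add from P = (0, 5):
  bit 0 = 0: acc unchanged = O
  bit 1 = 1: acc = O + (3, 2) = (3, 2)

2P = (3, 2)


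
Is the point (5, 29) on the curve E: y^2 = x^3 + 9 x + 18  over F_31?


Check whether y^2 = x^3 + 9 x + 18 (mod 31) for (x, y) = (5, 29).
LHS: y^2 = 29^2 mod 31 = 4
RHS: x^3 + 9 x + 18 = 5^3 + 9*5 + 18 mod 31 = 2
LHS != RHS

No, not on the curve


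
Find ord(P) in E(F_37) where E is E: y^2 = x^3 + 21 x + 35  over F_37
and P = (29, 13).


Compute successive multiples of P until we hit O:
  1P = (29, 13)
  2P = (13, 27)
  3P = (16, 8)
  4P = (2, 23)
  5P = (7, 9)
  6P = (31, 27)
  7P = (26, 8)
  8P = (30, 10)
  ... (continuing to 35P)
  35P = O

ord(P) = 35


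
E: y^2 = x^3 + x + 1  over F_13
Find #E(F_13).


For each x in F_13, count y with y^2 = x^3 + 1 x + 1 mod 13:
  x = 0: RHS = 1, y in [1, 12]  -> 2 point(s)
  x = 1: RHS = 3, y in [4, 9]  -> 2 point(s)
  x = 4: RHS = 4, y in [2, 11]  -> 2 point(s)
  x = 5: RHS = 1, y in [1, 12]  -> 2 point(s)
  x = 7: RHS = 0, y in [0]  -> 1 point(s)
  x = 8: RHS = 1, y in [1, 12]  -> 2 point(s)
  x = 10: RHS = 10, y in [6, 7]  -> 2 point(s)
  x = 11: RHS = 4, y in [2, 11]  -> 2 point(s)
  x = 12: RHS = 12, y in [5, 8]  -> 2 point(s)
Affine points: 17. Add the point at infinity: total = 18.

#E(F_13) = 18


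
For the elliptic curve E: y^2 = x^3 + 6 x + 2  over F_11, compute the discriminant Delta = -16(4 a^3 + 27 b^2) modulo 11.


4 a^3 + 27 b^2 = 4*6^3 + 27*2^2 = 864 + 108 = 972
Delta = -16 * (972) = -15552
Delta mod 11 = 2

Delta = 2 (mod 11)


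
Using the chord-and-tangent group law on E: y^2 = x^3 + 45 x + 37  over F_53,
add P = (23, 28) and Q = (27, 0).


P != Q, so use the chord formula.
s = (y2 - y1) / (x2 - x1) = (25) / (4) mod 53 = 46
x3 = s^2 - x1 - x2 mod 53 = 46^2 - 23 - 27 = 52
y3 = s (x1 - x3) - y1 mod 53 = 46 * (23 - 52) - 28 = 16

P + Q = (52, 16)


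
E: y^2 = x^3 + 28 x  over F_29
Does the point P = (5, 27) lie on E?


Check whether y^2 = x^3 + 28 x + 0 (mod 29) for (x, y) = (5, 27).
LHS: y^2 = 27^2 mod 29 = 4
RHS: x^3 + 28 x + 0 = 5^3 + 28*5 + 0 mod 29 = 4
LHS = RHS

Yes, on the curve


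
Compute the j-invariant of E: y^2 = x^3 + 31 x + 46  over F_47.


Delta = -16(4 a^3 + 27 b^2) mod 47 = 16
-1728 * (4 a)^3 = -1728 * (4*31)^3 mod 47 = 7
j = 7 * 16^(-1) mod 47 = 21

j = 21 (mod 47)


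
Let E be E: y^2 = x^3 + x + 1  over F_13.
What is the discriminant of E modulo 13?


4 a^3 + 27 b^2 = 4*1^3 + 27*1^2 = 4 + 27 = 31
Delta = -16 * (31) = -496
Delta mod 13 = 11

Delta = 11 (mod 13)


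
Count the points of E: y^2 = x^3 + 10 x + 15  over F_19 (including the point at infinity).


For each x in F_19, count y with y^2 = x^3 + 10 x + 15 mod 19:
  x = 1: RHS = 7, y in [8, 11]  -> 2 point(s)
  x = 2: RHS = 5, y in [9, 10]  -> 2 point(s)
  x = 4: RHS = 5, y in [9, 10]  -> 2 point(s)
  x = 5: RHS = 0, y in [0]  -> 1 point(s)
  x = 6: RHS = 6, y in [5, 14]  -> 2 point(s)
  x = 9: RHS = 17, y in [6, 13]  -> 2 point(s)
  x = 12: RHS = 1, y in [1, 18]  -> 2 point(s)
  x = 13: RHS = 5, y in [9, 10]  -> 2 point(s)
  x = 14: RHS = 11, y in [7, 12]  -> 2 point(s)
  x = 15: RHS = 6, y in [5, 14]  -> 2 point(s)
  x = 17: RHS = 6, y in [5, 14]  -> 2 point(s)
  x = 18: RHS = 4, y in [2, 17]  -> 2 point(s)
Affine points: 23. Add the point at infinity: total = 24.

#E(F_19) = 24


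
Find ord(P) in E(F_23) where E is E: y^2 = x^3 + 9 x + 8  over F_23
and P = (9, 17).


Compute successive multiples of P until we hit O:
  1P = (9, 17)
  2P = (9, 6)
  3P = O

ord(P) = 3


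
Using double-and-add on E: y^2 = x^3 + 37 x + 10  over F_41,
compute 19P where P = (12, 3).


k = 19 = 10011_2 (binary, LSB first: 11001)
Double-and-add from P = (12, 3):
  bit 0 = 1: acc = O + (12, 3) = (12, 3)
  bit 1 = 1: acc = (12, 3) + (26, 37) = (34, 8)
  bit 2 = 0: acc unchanged = (34, 8)
  bit 3 = 0: acc unchanged = (34, 8)
  bit 4 = 1: acc = (34, 8) + (22, 19) = (22, 22)

19P = (22, 22)


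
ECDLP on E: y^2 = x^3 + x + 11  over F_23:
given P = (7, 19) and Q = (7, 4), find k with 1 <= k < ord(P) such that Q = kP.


Enumerate multiples of P until we hit Q = (7, 4):
  1P = (7, 19)
  2P = (12, 16)
  3P = (20, 21)
  4P = (8, 18)
  5P = (9, 6)
  6P = (9, 17)
  7P = (8, 5)
  8P = (20, 2)
  9P = (12, 7)
  10P = (7, 4)
Match found at i = 10.

k = 10


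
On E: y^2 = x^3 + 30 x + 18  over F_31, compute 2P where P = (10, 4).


Doubling: s = (3 x1^2 + a) / (2 y1)
s = (3*10^2 + 30) / (2*4) mod 31 = 18
x3 = s^2 - 2 x1 mod 31 = 18^2 - 2*10 = 25
y3 = s (x1 - x3) - y1 mod 31 = 18 * (10 - 25) - 4 = 5

2P = (25, 5)


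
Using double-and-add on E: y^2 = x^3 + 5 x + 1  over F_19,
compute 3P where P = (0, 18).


k = 3 = 11_2 (binary, LSB first: 11)
Double-and-add from P = (0, 18):
  bit 0 = 1: acc = O + (0, 18) = (0, 18)
  bit 1 = 1: acc = (0, 18) + (11, 0) = (0, 1)

3P = (0, 1)


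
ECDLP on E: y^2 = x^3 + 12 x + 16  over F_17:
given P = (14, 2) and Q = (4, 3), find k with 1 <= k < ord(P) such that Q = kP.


Enumerate multiples of P until we hit Q = (4, 3):
  1P = (14, 2)
  2P = (15, 1)
  3P = (6, 7)
  4P = (12, 1)
  5P = (4, 3)
Match found at i = 5.

k = 5


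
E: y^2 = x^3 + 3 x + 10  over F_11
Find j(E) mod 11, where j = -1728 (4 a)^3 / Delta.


Delta = -16(4 a^3 + 27 b^2) mod 11 = 7
-1728 * (4 a)^3 = -1728 * (4*3)^3 mod 11 = 10
j = 10 * 7^(-1) mod 11 = 3

j = 3 (mod 11)


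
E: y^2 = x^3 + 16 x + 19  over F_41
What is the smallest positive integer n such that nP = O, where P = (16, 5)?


Compute successive multiples of P until we hit O:
  1P = (16, 5)
  2P = (40, 24)
  3P = (22, 21)
  4P = (1, 35)
  5P = (28, 19)
  6P = (20, 4)
  7P = (23, 7)
  8P = (23, 34)
  ... (continuing to 15P)
  15P = O

ord(P) = 15


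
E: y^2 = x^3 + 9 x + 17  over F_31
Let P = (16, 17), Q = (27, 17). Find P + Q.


P != Q, so use the chord formula.
s = (y2 - y1) / (x2 - x1) = (0) / (11) mod 31 = 0
x3 = s^2 - x1 - x2 mod 31 = 0^2 - 16 - 27 = 19
y3 = s (x1 - x3) - y1 mod 31 = 0 * (16 - 19) - 17 = 14

P + Q = (19, 14)


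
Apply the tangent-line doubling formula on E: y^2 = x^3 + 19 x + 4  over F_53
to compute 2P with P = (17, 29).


Doubling: s = (3 x1^2 + a) / (2 y1)
s = (3*17^2 + 19) / (2*29) mod 53 = 50
x3 = s^2 - 2 x1 mod 53 = 50^2 - 2*17 = 28
y3 = s (x1 - x3) - y1 mod 53 = 50 * (17 - 28) - 29 = 4

2P = (28, 4)


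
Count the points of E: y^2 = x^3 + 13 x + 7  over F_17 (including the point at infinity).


For each x in F_17, count y with y^2 = x^3 + 13 x + 7 mod 17:
  x = 1: RHS = 4, y in [2, 15]  -> 2 point(s)
  x = 4: RHS = 4, y in [2, 15]  -> 2 point(s)
  x = 7: RHS = 16, y in [4, 13]  -> 2 point(s)
  x = 10: RHS = 15, y in [7, 10]  -> 2 point(s)
  x = 11: RHS = 2, y in [6, 11]  -> 2 point(s)
  x = 12: RHS = 4, y in [2, 15]  -> 2 point(s)
  x = 14: RHS = 9, y in [3, 14]  -> 2 point(s)
Affine points: 14. Add the point at infinity: total = 15.

#E(F_17) = 15


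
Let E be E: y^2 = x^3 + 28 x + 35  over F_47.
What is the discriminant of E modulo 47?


4 a^3 + 27 b^2 = 4*28^3 + 27*35^2 = 87808 + 33075 = 120883
Delta = -16 * (120883) = -1934128
Delta mod 47 = 16

Delta = 16 (mod 47)


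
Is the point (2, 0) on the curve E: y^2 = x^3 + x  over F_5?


Check whether y^2 = x^3 + 1 x + 0 (mod 5) for (x, y) = (2, 0).
LHS: y^2 = 0^2 mod 5 = 0
RHS: x^3 + 1 x + 0 = 2^3 + 1*2 + 0 mod 5 = 0
LHS = RHS

Yes, on the curve


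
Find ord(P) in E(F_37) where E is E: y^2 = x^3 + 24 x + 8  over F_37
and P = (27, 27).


Compute successive multiples of P until we hit O:
  1P = (27, 27)
  2P = (19, 21)
  3P = (17, 36)
  4P = (26, 35)
  5P = (11, 30)
  6P = (33, 25)
  7P = (10, 29)
  8P = (10, 8)
  ... (continuing to 15P)
  15P = O

ord(P) = 15


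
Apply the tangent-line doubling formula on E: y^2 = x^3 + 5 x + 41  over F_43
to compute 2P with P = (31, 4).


Doubling: s = (3 x1^2 + a) / (2 y1)
s = (3*31^2 + 5) / (2*4) mod 43 = 17
x3 = s^2 - 2 x1 mod 43 = 17^2 - 2*31 = 12
y3 = s (x1 - x3) - y1 mod 43 = 17 * (31 - 12) - 4 = 18

2P = (12, 18)


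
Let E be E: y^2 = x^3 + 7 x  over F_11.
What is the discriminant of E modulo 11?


4 a^3 + 27 b^2 = 4*7^3 + 27*0^2 = 1372 + 0 = 1372
Delta = -16 * (1372) = -21952
Delta mod 11 = 4

Delta = 4 (mod 11)


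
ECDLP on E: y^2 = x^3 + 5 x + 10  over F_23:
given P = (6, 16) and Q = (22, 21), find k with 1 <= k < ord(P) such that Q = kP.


Enumerate multiples of P until we hit Q = (22, 21):
  1P = (6, 16)
  2P = (19, 15)
  3P = (1, 19)
  4P = (9, 18)
  5P = (11, 19)
  6P = (22, 2)
  7P = (22, 21)
Match found at i = 7.

k = 7


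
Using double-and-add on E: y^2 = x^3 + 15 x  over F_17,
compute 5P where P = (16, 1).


k = 5 = 101_2 (binary, LSB first: 101)
Double-and-add from P = (16, 1):
  bit 0 = 1: acc = O + (16, 1) = (16, 1)
  bit 1 = 0: acc unchanged = (16, 1)
  bit 2 = 1: acc = (16, 1) + (2, 15) = (0, 0)

5P = (0, 0)


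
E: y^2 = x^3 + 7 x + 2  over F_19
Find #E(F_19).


For each x in F_19, count y with y^2 = x^3 + 7 x + 2 mod 19:
  x = 2: RHS = 5, y in [9, 10]  -> 2 point(s)
  x = 8: RHS = 0, y in [0]  -> 1 point(s)
  x = 11: RHS = 4, y in [2, 17]  -> 2 point(s)
  x = 12: RHS = 9, y in [3, 16]  -> 2 point(s)
  x = 15: RHS = 5, y in [9, 10]  -> 2 point(s)
  x = 16: RHS = 11, y in [7, 12]  -> 2 point(s)
Affine points: 11. Add the point at infinity: total = 12.

#E(F_19) = 12


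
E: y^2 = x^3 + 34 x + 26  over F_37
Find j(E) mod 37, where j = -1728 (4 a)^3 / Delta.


Delta = -16(4 a^3 + 27 b^2) mod 37 = 35
-1728 * (4 a)^3 = -1728 * (4*34)^3 mod 37 = 10
j = 10 * 35^(-1) mod 37 = 32

j = 32 (mod 37)


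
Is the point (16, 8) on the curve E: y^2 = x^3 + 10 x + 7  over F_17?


Check whether y^2 = x^3 + 10 x + 7 (mod 17) for (x, y) = (16, 8).
LHS: y^2 = 8^2 mod 17 = 13
RHS: x^3 + 10 x + 7 = 16^3 + 10*16 + 7 mod 17 = 13
LHS = RHS

Yes, on the curve


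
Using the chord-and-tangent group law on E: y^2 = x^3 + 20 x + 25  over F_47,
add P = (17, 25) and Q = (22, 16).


P != Q, so use the chord formula.
s = (y2 - y1) / (x2 - x1) = (38) / (5) mod 47 = 17
x3 = s^2 - x1 - x2 mod 47 = 17^2 - 17 - 22 = 15
y3 = s (x1 - x3) - y1 mod 47 = 17 * (17 - 15) - 25 = 9

P + Q = (15, 9)


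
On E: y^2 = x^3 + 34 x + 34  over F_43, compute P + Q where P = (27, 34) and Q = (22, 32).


P != Q, so use the chord formula.
s = (y2 - y1) / (x2 - x1) = (41) / (38) mod 43 = 9
x3 = s^2 - x1 - x2 mod 43 = 9^2 - 27 - 22 = 32
y3 = s (x1 - x3) - y1 mod 43 = 9 * (27 - 32) - 34 = 7

P + Q = (32, 7)


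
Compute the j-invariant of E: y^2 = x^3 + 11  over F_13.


Delta = -16(4 a^3 + 27 b^2) mod 13 = 1
-1728 * (4 a)^3 = -1728 * (4*0)^3 mod 13 = 0
j = 0 * 1^(-1) mod 13 = 0

j = 0 (mod 13)


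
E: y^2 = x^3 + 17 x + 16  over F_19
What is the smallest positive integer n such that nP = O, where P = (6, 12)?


Compute successive multiples of P until we hit O:
  1P = (6, 12)
  2P = (5, 13)
  3P = (9, 10)
  4P = (15, 13)
  5P = (2, 18)
  6P = (18, 6)
  7P = (0, 4)
  8P = (0, 15)
  ... (continuing to 15P)
  15P = O

ord(P) = 15


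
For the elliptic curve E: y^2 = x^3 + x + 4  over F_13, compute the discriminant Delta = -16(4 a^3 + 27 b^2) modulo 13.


4 a^3 + 27 b^2 = 4*1^3 + 27*4^2 = 4 + 432 = 436
Delta = -16 * (436) = -6976
Delta mod 13 = 5

Delta = 5 (mod 13)


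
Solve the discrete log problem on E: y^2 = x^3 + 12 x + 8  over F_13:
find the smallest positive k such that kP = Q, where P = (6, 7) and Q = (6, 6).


Enumerate multiples of P until we hit Q = (6, 6):
  1P = (6, 7)
  2P = (10, 7)
  3P = (10, 6)
  4P = (6, 6)
Match found at i = 4.

k = 4


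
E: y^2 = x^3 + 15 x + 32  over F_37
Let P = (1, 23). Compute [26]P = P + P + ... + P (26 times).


k = 26 = 11010_2 (binary, LSB first: 01011)
Double-and-add from P = (1, 23):
  bit 0 = 0: acc unchanged = O
  bit 1 = 1: acc = O + (2, 12) = (2, 12)
  bit 2 = 0: acc unchanged = (2, 12)
  bit 3 = 1: acc = (2, 12) + (14, 10) = (20, 28)
  bit 4 = 1: acc = (20, 28) + (34, 16) = (23, 1)

26P = (23, 1)


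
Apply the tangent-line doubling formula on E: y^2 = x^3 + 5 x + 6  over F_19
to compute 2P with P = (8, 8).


Doubling: s = (3 x1^2 + a) / (2 y1)
s = (3*8^2 + 5) / (2*8) mod 19 = 4
x3 = s^2 - 2 x1 mod 19 = 4^2 - 2*8 = 0
y3 = s (x1 - x3) - y1 mod 19 = 4 * (8 - 0) - 8 = 5

2P = (0, 5)


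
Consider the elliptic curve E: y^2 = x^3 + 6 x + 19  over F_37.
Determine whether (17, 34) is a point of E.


Check whether y^2 = x^3 + 6 x + 19 (mod 37) for (x, y) = (17, 34).
LHS: y^2 = 34^2 mod 37 = 9
RHS: x^3 + 6 x + 19 = 17^3 + 6*17 + 19 mod 37 = 2
LHS != RHS

No, not on the curve


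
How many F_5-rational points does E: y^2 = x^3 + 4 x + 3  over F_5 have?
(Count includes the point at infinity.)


For each x in F_5, count y with y^2 = x^3 + 4 x + 3 mod 5:
  x = 2: RHS = 4, y in [2, 3]  -> 2 point(s)
Affine points: 2. Add the point at infinity: total = 3.

#E(F_5) = 3


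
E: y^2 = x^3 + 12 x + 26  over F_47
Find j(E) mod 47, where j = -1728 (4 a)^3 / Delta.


Delta = -16(4 a^3 + 27 b^2) mod 47 = 25
-1728 * (4 a)^3 = -1728 * (4*12)^3 mod 47 = 11
j = 11 * 25^(-1) mod 47 = 23

j = 23 (mod 47)


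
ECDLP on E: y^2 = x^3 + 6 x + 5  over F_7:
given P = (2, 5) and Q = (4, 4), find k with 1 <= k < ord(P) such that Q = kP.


Enumerate multiples of P until we hit Q = (4, 4):
  1P = (2, 5)
  2P = (4, 4)
Match found at i = 2.

k = 2


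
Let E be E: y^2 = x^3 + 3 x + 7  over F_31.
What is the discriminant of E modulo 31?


4 a^3 + 27 b^2 = 4*3^3 + 27*7^2 = 108 + 1323 = 1431
Delta = -16 * (1431) = -22896
Delta mod 31 = 13

Delta = 13 (mod 31)


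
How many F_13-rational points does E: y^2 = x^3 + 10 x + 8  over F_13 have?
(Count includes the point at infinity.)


For each x in F_13, count y with y^2 = x^3 + 10 x + 8 mod 13:
  x = 2: RHS = 10, y in [6, 7]  -> 2 point(s)
  x = 3: RHS = 0, y in [0]  -> 1 point(s)
  x = 5: RHS = 1, y in [1, 12]  -> 2 point(s)
  x = 10: RHS = 3, y in [4, 9]  -> 2 point(s)
  x = 12: RHS = 10, y in [6, 7]  -> 2 point(s)
Affine points: 9. Add the point at infinity: total = 10.

#E(F_13) = 10


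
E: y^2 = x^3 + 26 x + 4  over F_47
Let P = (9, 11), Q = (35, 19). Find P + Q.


P != Q, so use the chord formula.
s = (y2 - y1) / (x2 - x1) = (8) / (26) mod 47 = 22
x3 = s^2 - x1 - x2 mod 47 = 22^2 - 9 - 35 = 17
y3 = s (x1 - x3) - y1 mod 47 = 22 * (9 - 17) - 11 = 1

P + Q = (17, 1)


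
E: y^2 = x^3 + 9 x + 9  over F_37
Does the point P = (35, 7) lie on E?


Check whether y^2 = x^3 + 9 x + 9 (mod 37) for (x, y) = (35, 7).
LHS: y^2 = 7^2 mod 37 = 12
RHS: x^3 + 9 x + 9 = 35^3 + 9*35 + 9 mod 37 = 20
LHS != RHS

No, not on the curve


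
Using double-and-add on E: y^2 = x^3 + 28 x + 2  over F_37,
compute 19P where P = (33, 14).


k = 19 = 10011_2 (binary, LSB first: 11001)
Double-and-add from P = (33, 14):
  bit 0 = 1: acc = O + (33, 14) = (33, 14)
  bit 1 = 1: acc = (33, 14) + (35, 7) = (9, 13)
  bit 2 = 0: acc unchanged = (9, 13)
  bit 3 = 0: acc unchanged = (9, 13)
  bit 4 = 1: acc = (9, 13) + (31, 32) = (31, 5)

19P = (31, 5)


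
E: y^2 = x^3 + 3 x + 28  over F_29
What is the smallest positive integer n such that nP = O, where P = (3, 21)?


Compute successive multiples of P until we hit O:
  1P = (3, 21)
  2P = (17, 27)
  3P = (8, 10)
  4P = (24, 2)
  5P = (9, 1)
  6P = (12, 9)
  7P = (19, 10)
  8P = (6, 1)
  ... (continuing to 30P)
  30P = O

ord(P) = 30


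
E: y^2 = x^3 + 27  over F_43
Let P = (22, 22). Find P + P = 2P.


Doubling: s = (3 x1^2 + a) / (2 y1)
s = (3*22^2 + 0) / (2*22) mod 43 = 33
x3 = s^2 - 2 x1 mod 43 = 33^2 - 2*22 = 13
y3 = s (x1 - x3) - y1 mod 43 = 33 * (22 - 13) - 22 = 17

2P = (13, 17)


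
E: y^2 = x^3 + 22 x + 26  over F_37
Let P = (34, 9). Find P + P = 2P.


Doubling: s = (3 x1^2 + a) / (2 y1)
s = (3*34^2 + 22) / (2*9) mod 37 = 13
x3 = s^2 - 2 x1 mod 37 = 13^2 - 2*34 = 27
y3 = s (x1 - x3) - y1 mod 37 = 13 * (34 - 27) - 9 = 8

2P = (27, 8)


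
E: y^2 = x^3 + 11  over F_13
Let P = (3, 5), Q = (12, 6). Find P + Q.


P != Q, so use the chord formula.
s = (y2 - y1) / (x2 - x1) = (1) / (9) mod 13 = 3
x3 = s^2 - x1 - x2 mod 13 = 3^2 - 3 - 12 = 7
y3 = s (x1 - x3) - y1 mod 13 = 3 * (3 - 7) - 5 = 9

P + Q = (7, 9)


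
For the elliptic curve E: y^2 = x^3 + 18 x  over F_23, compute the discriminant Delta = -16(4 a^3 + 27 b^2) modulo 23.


4 a^3 + 27 b^2 = 4*18^3 + 27*0^2 = 23328 + 0 = 23328
Delta = -16 * (23328) = -373248
Delta mod 23 = 19

Delta = 19 (mod 23)


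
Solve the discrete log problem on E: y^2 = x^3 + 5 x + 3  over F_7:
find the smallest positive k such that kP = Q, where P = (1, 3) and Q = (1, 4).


Enumerate multiples of P until we hit Q = (1, 4):
  1P = (1, 3)
  2P = (6, 2)
  3P = (2, 0)
  4P = (6, 5)
  5P = (1, 4)
Match found at i = 5.

k = 5


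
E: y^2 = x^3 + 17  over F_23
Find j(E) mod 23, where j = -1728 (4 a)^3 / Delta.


Delta = -16(4 a^3 + 27 b^2) mod 23 = 19
-1728 * (4 a)^3 = -1728 * (4*0)^3 mod 23 = 0
j = 0 * 19^(-1) mod 23 = 0

j = 0 (mod 23)


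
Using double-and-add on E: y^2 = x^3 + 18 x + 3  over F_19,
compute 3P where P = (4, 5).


k = 3 = 11_2 (binary, LSB first: 11)
Double-and-add from P = (4, 5):
  bit 0 = 1: acc = O + (4, 5) = (4, 5)
  bit 1 = 1: acc = (4, 5) + (12, 3) = (9, 1)

3P = (9, 1)


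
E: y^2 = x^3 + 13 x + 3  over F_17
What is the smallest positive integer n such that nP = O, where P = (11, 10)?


Compute successive multiples of P until we hit O:
  1P = (11, 10)
  2P = (3, 1)
  3P = (4, 0)
  4P = (3, 16)
  5P = (11, 7)
  6P = O

ord(P) = 6


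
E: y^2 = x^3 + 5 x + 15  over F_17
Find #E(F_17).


For each x in F_17, count y with y^2 = x^3 + 5 x + 15 mod 17:
  x = 0: RHS = 15, y in [7, 10]  -> 2 point(s)
  x = 1: RHS = 4, y in [2, 15]  -> 2 point(s)
  x = 2: RHS = 16, y in [4, 13]  -> 2 point(s)
  x = 7: RHS = 2, y in [6, 11]  -> 2 point(s)
  x = 12: RHS = 1, y in [1, 16]  -> 2 point(s)
  x = 13: RHS = 16, y in [4, 13]  -> 2 point(s)
  x = 16: RHS = 9, y in [3, 14]  -> 2 point(s)
Affine points: 14. Add the point at infinity: total = 15.

#E(F_17) = 15


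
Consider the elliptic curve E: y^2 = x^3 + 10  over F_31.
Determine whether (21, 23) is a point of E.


Check whether y^2 = x^3 + 0 x + 10 (mod 31) for (x, y) = (21, 23).
LHS: y^2 = 23^2 mod 31 = 2
RHS: x^3 + 0 x + 10 = 21^3 + 0*21 + 10 mod 31 = 2
LHS = RHS

Yes, on the curve


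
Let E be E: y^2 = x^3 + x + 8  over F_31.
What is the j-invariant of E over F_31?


Delta = -16(4 a^3 + 27 b^2) mod 31 = 2
-1728 * (4 a)^3 = -1728 * (4*1)^3 mod 31 = 16
j = 16 * 2^(-1) mod 31 = 8

j = 8 (mod 31)


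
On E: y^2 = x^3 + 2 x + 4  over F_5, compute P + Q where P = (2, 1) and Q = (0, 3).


P != Q, so use the chord formula.
s = (y2 - y1) / (x2 - x1) = (2) / (3) mod 5 = 4
x3 = s^2 - x1 - x2 mod 5 = 4^2 - 2 - 0 = 4
y3 = s (x1 - x3) - y1 mod 5 = 4 * (2 - 4) - 1 = 1

P + Q = (4, 1)


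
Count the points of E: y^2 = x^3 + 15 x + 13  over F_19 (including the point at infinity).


For each x in F_19, count y with y^2 = x^3 + 15 x + 13 mod 19:
  x = 3: RHS = 9, y in [3, 16]  -> 2 point(s)
  x = 4: RHS = 4, y in [2, 17]  -> 2 point(s)
  x = 5: RHS = 4, y in [2, 17]  -> 2 point(s)
  x = 7: RHS = 5, y in [9, 10]  -> 2 point(s)
  x = 10: RHS = 4, y in [2, 17]  -> 2 point(s)
  x = 13: RHS = 11, y in [7, 12]  -> 2 point(s)
  x = 16: RHS = 17, y in [6, 13]  -> 2 point(s)
  x = 18: RHS = 16, y in [4, 15]  -> 2 point(s)
Affine points: 16. Add the point at infinity: total = 17.

#E(F_19) = 17


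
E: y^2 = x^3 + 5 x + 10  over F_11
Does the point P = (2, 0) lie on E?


Check whether y^2 = x^3 + 5 x + 10 (mod 11) for (x, y) = (2, 0).
LHS: y^2 = 0^2 mod 11 = 0
RHS: x^3 + 5 x + 10 = 2^3 + 5*2 + 10 mod 11 = 6
LHS != RHS

No, not on the curve


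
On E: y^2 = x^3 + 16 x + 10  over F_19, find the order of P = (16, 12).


Compute successive multiples of P until we hit O:
  1P = (16, 12)
  2P = (7, 16)
  3P = (3, 16)
  4P = (11, 4)
  5P = (9, 3)
  6P = (10, 12)
  7P = (12, 7)
  8P = (8, 17)
  ... (continuing to 21P)
  21P = O

ord(P) = 21


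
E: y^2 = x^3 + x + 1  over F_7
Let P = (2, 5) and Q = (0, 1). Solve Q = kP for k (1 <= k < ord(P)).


Enumerate multiples of P until we hit Q = (0, 1):
  1P = (2, 5)
  2P = (0, 6)
  3P = (0, 1)
Match found at i = 3.

k = 3


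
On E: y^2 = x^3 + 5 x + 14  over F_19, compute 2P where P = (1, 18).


Doubling: s = (3 x1^2 + a) / (2 y1)
s = (3*1^2 + 5) / (2*18) mod 19 = 15
x3 = s^2 - 2 x1 mod 19 = 15^2 - 2*1 = 14
y3 = s (x1 - x3) - y1 mod 19 = 15 * (1 - 14) - 18 = 15

2P = (14, 15)


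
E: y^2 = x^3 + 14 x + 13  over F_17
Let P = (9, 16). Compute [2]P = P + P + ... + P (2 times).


k = 2 = 10_2 (binary, LSB first: 01)
Double-and-add from P = (9, 16):
  bit 0 = 0: acc unchanged = O
  bit 1 = 1: acc = O + (0, 9) = (0, 9)

2P = (0, 9)


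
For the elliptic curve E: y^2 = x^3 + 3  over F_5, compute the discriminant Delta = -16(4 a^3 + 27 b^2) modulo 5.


4 a^3 + 27 b^2 = 4*0^3 + 27*3^2 = 0 + 243 = 243
Delta = -16 * (243) = -3888
Delta mod 5 = 2

Delta = 2 (mod 5)


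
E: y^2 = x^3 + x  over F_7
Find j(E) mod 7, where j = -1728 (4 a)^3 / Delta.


Delta = -16(4 a^3 + 27 b^2) mod 7 = 6
-1728 * (4 a)^3 = -1728 * (4*1)^3 mod 7 = 1
j = 1 * 6^(-1) mod 7 = 6

j = 6 (mod 7)


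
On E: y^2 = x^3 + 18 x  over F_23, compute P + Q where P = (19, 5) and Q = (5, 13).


P != Q, so use the chord formula.
s = (y2 - y1) / (x2 - x1) = (8) / (9) mod 23 = 6
x3 = s^2 - x1 - x2 mod 23 = 6^2 - 19 - 5 = 12
y3 = s (x1 - x3) - y1 mod 23 = 6 * (19 - 12) - 5 = 14

P + Q = (12, 14)


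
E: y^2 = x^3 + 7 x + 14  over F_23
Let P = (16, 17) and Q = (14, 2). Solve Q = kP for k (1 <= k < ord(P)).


Enumerate multiples of P until we hit Q = (14, 2):
  1P = (16, 17)
  2P = (3, 4)
  3P = (5, 17)
  4P = (2, 6)
  5P = (17, 20)
  6P = (22, 11)
  7P = (9, 22)
  8P = (14, 21)
  9P = (20, 14)
  10P = (12, 3)
  11P = (13, 5)
  12P = (10, 7)
  13P = (10, 16)
  14P = (13, 18)
  15P = (12, 20)
  16P = (20, 9)
  17P = (14, 2)
Match found at i = 17.

k = 17


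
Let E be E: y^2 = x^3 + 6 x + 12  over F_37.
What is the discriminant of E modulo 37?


4 a^3 + 27 b^2 = 4*6^3 + 27*12^2 = 864 + 3888 = 4752
Delta = -16 * (4752) = -76032
Delta mod 37 = 3

Delta = 3 (mod 37)


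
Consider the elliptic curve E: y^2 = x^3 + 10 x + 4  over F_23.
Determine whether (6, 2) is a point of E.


Check whether y^2 = x^3 + 10 x + 4 (mod 23) for (x, y) = (6, 2).
LHS: y^2 = 2^2 mod 23 = 4
RHS: x^3 + 10 x + 4 = 6^3 + 10*6 + 4 mod 23 = 4
LHS = RHS

Yes, on the curve


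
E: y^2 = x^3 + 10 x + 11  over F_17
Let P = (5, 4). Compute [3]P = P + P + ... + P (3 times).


k = 3 = 11_2 (binary, LSB first: 11)
Double-and-add from P = (5, 4):
  bit 0 = 1: acc = O + (5, 4) = (5, 4)
  bit 1 = 1: acc = (5, 4) + (7, 13) = (4, 9)

3P = (4, 9)


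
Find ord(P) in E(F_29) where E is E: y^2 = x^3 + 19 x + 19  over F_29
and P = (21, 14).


Compute successive multiples of P until we hit O:
  1P = (21, 14)
  2P = (22, 23)
  3P = (9, 7)
  4P = (8, 25)
  5P = (28, 12)
  6P = (15, 5)
  7P = (17, 21)
  8P = (14, 10)
  ... (continuing to 35P)
  35P = O

ord(P) = 35


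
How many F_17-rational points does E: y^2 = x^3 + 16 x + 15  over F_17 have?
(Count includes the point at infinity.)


For each x in F_17, count y with y^2 = x^3 + 16 x + 15 mod 17:
  x = 0: RHS = 15, y in [7, 10]  -> 2 point(s)
  x = 1: RHS = 15, y in [7, 10]  -> 2 point(s)
  x = 2: RHS = 4, y in [2, 15]  -> 2 point(s)
  x = 5: RHS = 16, y in [4, 13]  -> 2 point(s)
  x = 6: RHS = 4, y in [2, 15]  -> 2 point(s)
  x = 8: RHS = 9, y in [3, 14]  -> 2 point(s)
  x = 9: RHS = 4, y in [2, 15]  -> 2 point(s)
  x = 10: RHS = 2, y in [6, 11]  -> 2 point(s)
  x = 11: RHS = 9, y in [3, 14]  -> 2 point(s)
  x = 14: RHS = 8, y in [5, 12]  -> 2 point(s)
  x = 15: RHS = 9, y in [3, 14]  -> 2 point(s)
  x = 16: RHS = 15, y in [7, 10]  -> 2 point(s)
Affine points: 24. Add the point at infinity: total = 25.

#E(F_17) = 25


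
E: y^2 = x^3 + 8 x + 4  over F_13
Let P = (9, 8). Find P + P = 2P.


Doubling: s = (3 x1^2 + a) / (2 y1)
s = (3*9^2 + 8) / (2*8) mod 13 = 10
x3 = s^2 - 2 x1 mod 13 = 10^2 - 2*9 = 4
y3 = s (x1 - x3) - y1 mod 13 = 10 * (9 - 4) - 8 = 3

2P = (4, 3)


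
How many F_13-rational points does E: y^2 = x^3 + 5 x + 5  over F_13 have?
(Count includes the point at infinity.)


For each x in F_13, count y with y^2 = x^3 + 5 x + 5 mod 13:
  x = 2: RHS = 10, y in [6, 7]  -> 2 point(s)
  x = 5: RHS = 12, y in [5, 8]  -> 2 point(s)
  x = 6: RHS = 4, y in [2, 11]  -> 2 point(s)
  x = 9: RHS = 12, y in [5, 8]  -> 2 point(s)
  x = 11: RHS = 0, y in [0]  -> 1 point(s)
  x = 12: RHS = 12, y in [5, 8]  -> 2 point(s)
Affine points: 11. Add the point at infinity: total = 12.

#E(F_13) = 12


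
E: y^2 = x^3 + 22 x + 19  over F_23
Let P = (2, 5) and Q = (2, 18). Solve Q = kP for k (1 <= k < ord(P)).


Enumerate multiples of P until we hit Q = (2, 18):
  1P = (2, 5)
  2P = (14, 14)
  3P = (9, 7)
  4P = (21, 6)
  5P = (13, 15)
  6P = (17, 19)
  7P = (20, 15)
  8P = (5, 1)
  9P = (5, 22)
  10P = (20, 8)
  11P = (17, 4)
  12P = (13, 8)
  13P = (21, 17)
  14P = (9, 16)
  15P = (14, 9)
  16P = (2, 18)
Match found at i = 16.

k = 16


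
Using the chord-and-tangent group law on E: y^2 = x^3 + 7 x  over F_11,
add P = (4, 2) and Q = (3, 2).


P != Q, so use the chord formula.
s = (y2 - y1) / (x2 - x1) = (0) / (10) mod 11 = 0
x3 = s^2 - x1 - x2 mod 11 = 0^2 - 4 - 3 = 4
y3 = s (x1 - x3) - y1 mod 11 = 0 * (4 - 4) - 2 = 9

P + Q = (4, 9)


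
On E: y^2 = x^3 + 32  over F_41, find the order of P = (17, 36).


Compute successive multiples of P until we hit O:
  1P = (17, 36)
  2P = (9, 33)
  3P = (35, 29)
  4P = (28, 7)
  5P = (6, 17)
  6P = (22, 15)
  7P = (18, 1)
  8P = (1, 19)
  ... (continuing to 42P)
  42P = O

ord(P) = 42


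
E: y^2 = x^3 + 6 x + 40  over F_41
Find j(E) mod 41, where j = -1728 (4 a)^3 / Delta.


Delta = -16(4 a^3 + 27 b^2) mod 41 = 12
-1728 * (4 a)^3 = -1728 * (4*6)^3 mod 41 = 40
j = 40 * 12^(-1) mod 41 = 17

j = 17 (mod 41)


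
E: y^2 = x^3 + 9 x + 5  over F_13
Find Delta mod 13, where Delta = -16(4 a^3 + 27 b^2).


4 a^3 + 27 b^2 = 4*9^3 + 27*5^2 = 2916 + 675 = 3591
Delta = -16 * (3591) = -57456
Delta mod 13 = 4

Delta = 4 (mod 13)


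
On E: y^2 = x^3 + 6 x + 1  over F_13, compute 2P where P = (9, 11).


k = 2 = 10_2 (binary, LSB first: 01)
Double-and-add from P = (9, 11):
  bit 0 = 0: acc unchanged = O
  bit 1 = 1: acc = O + (5, 0) = (5, 0)

2P = (5, 0)


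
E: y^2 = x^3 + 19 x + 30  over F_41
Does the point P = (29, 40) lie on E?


Check whether y^2 = x^3 + 19 x + 30 (mod 41) for (x, y) = (29, 40).
LHS: y^2 = 40^2 mod 41 = 1
RHS: x^3 + 19 x + 30 = 29^3 + 19*29 + 30 mod 41 = 1
LHS = RHS

Yes, on the curve


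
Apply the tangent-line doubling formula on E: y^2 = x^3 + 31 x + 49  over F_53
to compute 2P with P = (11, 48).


Doubling: s = (3 x1^2 + a) / (2 y1)
s = (3*11^2 + 31) / (2*48) mod 53 = 3
x3 = s^2 - 2 x1 mod 53 = 3^2 - 2*11 = 40
y3 = s (x1 - x3) - y1 mod 53 = 3 * (11 - 40) - 48 = 24

2P = (40, 24)


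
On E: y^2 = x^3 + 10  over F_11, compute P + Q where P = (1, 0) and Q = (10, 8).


P != Q, so use the chord formula.
s = (y2 - y1) / (x2 - x1) = (8) / (9) mod 11 = 7
x3 = s^2 - x1 - x2 mod 11 = 7^2 - 1 - 10 = 5
y3 = s (x1 - x3) - y1 mod 11 = 7 * (1 - 5) - 0 = 5

P + Q = (5, 5)


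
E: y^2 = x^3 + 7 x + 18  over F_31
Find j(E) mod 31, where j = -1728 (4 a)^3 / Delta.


Delta = -16(4 a^3 + 27 b^2) mod 31 = 24
-1728 * (4 a)^3 = -1728 * (4*7)^3 mod 31 = 1
j = 1 * 24^(-1) mod 31 = 22

j = 22 (mod 31)


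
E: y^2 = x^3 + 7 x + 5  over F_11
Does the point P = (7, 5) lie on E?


Check whether y^2 = x^3 + 7 x + 5 (mod 11) for (x, y) = (7, 5).
LHS: y^2 = 5^2 mod 11 = 3
RHS: x^3 + 7 x + 5 = 7^3 + 7*7 + 5 mod 11 = 1
LHS != RHS

No, not on the curve


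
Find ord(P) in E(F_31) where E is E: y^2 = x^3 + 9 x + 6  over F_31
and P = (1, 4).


Compute successive multiples of P until we hit O:
  1P = (1, 4)
  2P = (8, 1)
  3P = (7, 3)
  4P = (17, 9)
  5P = (20, 23)
  6P = (11, 17)
  7P = (21, 1)
  8P = (6, 20)
  ... (continuing to 25P)
  25P = O

ord(P) = 25


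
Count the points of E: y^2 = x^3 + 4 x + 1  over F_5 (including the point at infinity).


For each x in F_5, count y with y^2 = x^3 + 4 x + 1 mod 5:
  x = 0: RHS = 1, y in [1, 4]  -> 2 point(s)
  x = 1: RHS = 1, y in [1, 4]  -> 2 point(s)
  x = 3: RHS = 0, y in [0]  -> 1 point(s)
  x = 4: RHS = 1, y in [1, 4]  -> 2 point(s)
Affine points: 7. Add the point at infinity: total = 8.

#E(F_5) = 8


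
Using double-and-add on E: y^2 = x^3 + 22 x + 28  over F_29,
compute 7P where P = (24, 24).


k = 7 = 111_2 (binary, LSB first: 111)
Double-and-add from P = (24, 24):
  bit 0 = 1: acc = O + (24, 24) = (24, 24)
  bit 1 = 1: acc = (24, 24) + (11, 21) = (27, 11)
  bit 2 = 1: acc = (27, 11) + (0, 17) = (11, 8)

7P = (11, 8)


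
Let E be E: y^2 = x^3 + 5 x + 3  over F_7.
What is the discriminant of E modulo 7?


4 a^3 + 27 b^2 = 4*5^3 + 27*3^2 = 500 + 243 = 743
Delta = -16 * (743) = -11888
Delta mod 7 = 5

Delta = 5 (mod 7)


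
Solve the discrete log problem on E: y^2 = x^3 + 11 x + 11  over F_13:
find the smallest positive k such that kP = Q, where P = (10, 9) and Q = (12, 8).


Enumerate multiples of P until we hit Q = (12, 8):
  1P = (10, 9)
  2P = (5, 3)
  3P = (1, 7)
  4P = (12, 5)
  5P = (8, 0)
  6P = (12, 8)
Match found at i = 6.

k = 6


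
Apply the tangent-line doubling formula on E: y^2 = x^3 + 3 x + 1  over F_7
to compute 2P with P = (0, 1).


Doubling: s = (3 x1^2 + a) / (2 y1)
s = (3*0^2 + 3) / (2*1) mod 7 = 5
x3 = s^2 - 2 x1 mod 7 = 5^2 - 2*0 = 4
y3 = s (x1 - x3) - y1 mod 7 = 5 * (0 - 4) - 1 = 0

2P = (4, 0)


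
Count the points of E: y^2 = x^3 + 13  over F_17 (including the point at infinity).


For each x in F_17, count y with y^2 = x^3 + 0 x + 13 mod 17:
  x = 0: RHS = 13, y in [8, 9]  -> 2 point(s)
  x = 2: RHS = 4, y in [2, 15]  -> 2 point(s)
  x = 4: RHS = 9, y in [3, 14]  -> 2 point(s)
  x = 5: RHS = 2, y in [6, 11]  -> 2 point(s)
  x = 6: RHS = 8, y in [5, 12]  -> 2 point(s)
  x = 7: RHS = 16, y in [4, 13]  -> 2 point(s)
  x = 8: RHS = 15, y in [7, 10]  -> 2 point(s)
  x = 11: RHS = 1, y in [1, 16]  -> 2 point(s)
  x = 13: RHS = 0, y in [0]  -> 1 point(s)
Affine points: 17. Add the point at infinity: total = 18.

#E(F_17) = 18


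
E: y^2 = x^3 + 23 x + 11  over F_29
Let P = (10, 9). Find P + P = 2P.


Doubling: s = (3 x1^2 + a) / (2 y1)
s = (3*10^2 + 23) / (2*9) mod 29 = 26
x3 = s^2 - 2 x1 mod 29 = 26^2 - 2*10 = 18
y3 = s (x1 - x3) - y1 mod 29 = 26 * (10 - 18) - 9 = 15

2P = (18, 15)


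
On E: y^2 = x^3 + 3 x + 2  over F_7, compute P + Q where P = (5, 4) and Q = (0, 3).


P != Q, so use the chord formula.
s = (y2 - y1) / (x2 - x1) = (6) / (2) mod 7 = 3
x3 = s^2 - x1 - x2 mod 7 = 3^2 - 5 - 0 = 4
y3 = s (x1 - x3) - y1 mod 7 = 3 * (5 - 4) - 4 = 6

P + Q = (4, 6)


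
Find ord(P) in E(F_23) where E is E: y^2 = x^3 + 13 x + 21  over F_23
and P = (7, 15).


Compute successive multiples of P until we hit O:
  1P = (7, 15)
  2P = (17, 16)
  3P = (2, 20)
  4P = (15, 16)
  5P = (10, 22)
  6P = (14, 7)
  7P = (8, 19)
  8P = (1, 9)
  ... (continuing to 32P)
  32P = O

ord(P) = 32


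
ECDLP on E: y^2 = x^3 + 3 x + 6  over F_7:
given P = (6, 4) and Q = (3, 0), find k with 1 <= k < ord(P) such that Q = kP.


Enumerate multiples of P until we hit Q = (3, 0):
  1P = (6, 4)
  2P = (3, 0)
Match found at i = 2.

k = 2


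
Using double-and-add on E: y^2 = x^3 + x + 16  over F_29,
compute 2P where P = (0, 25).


k = 2 = 10_2 (binary, LSB first: 01)
Double-and-add from P = (0, 25):
  bit 0 = 0: acc unchanged = O
  bit 1 = 1: acc = O + (5, 1) = (5, 1)

2P = (5, 1)


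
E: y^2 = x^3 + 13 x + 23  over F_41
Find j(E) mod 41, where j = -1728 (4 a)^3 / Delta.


Delta = -16(4 a^3 + 27 b^2) mod 41 = 28
-1728 * (4 a)^3 = -1728 * (4*13)^3 mod 41 = 9
j = 9 * 28^(-1) mod 41 = 34

j = 34 (mod 41)


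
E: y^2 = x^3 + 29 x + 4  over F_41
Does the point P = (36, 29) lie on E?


Check whether y^2 = x^3 + 29 x + 4 (mod 41) for (x, y) = (36, 29).
LHS: y^2 = 29^2 mod 41 = 21
RHS: x^3 + 29 x + 4 = 36^3 + 29*36 + 4 mod 41 = 21
LHS = RHS

Yes, on the curve


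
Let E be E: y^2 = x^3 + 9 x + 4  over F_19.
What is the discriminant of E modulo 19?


4 a^3 + 27 b^2 = 4*9^3 + 27*4^2 = 2916 + 432 = 3348
Delta = -16 * (3348) = -53568
Delta mod 19 = 12

Delta = 12 (mod 19)


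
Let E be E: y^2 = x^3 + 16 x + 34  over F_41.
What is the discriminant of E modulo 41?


4 a^3 + 27 b^2 = 4*16^3 + 27*34^2 = 16384 + 31212 = 47596
Delta = -16 * (47596) = -761536
Delta mod 41 = 39

Delta = 39 (mod 41)


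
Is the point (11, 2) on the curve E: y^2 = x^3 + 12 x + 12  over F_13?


Check whether y^2 = x^3 + 12 x + 12 (mod 13) for (x, y) = (11, 2).
LHS: y^2 = 2^2 mod 13 = 4
RHS: x^3 + 12 x + 12 = 11^3 + 12*11 + 12 mod 13 = 6
LHS != RHS

No, not on the curve


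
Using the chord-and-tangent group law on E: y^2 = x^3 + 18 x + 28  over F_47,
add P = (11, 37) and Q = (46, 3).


P != Q, so use the chord formula.
s = (y2 - y1) / (x2 - x1) = (13) / (35) mod 47 = 42
x3 = s^2 - x1 - x2 mod 47 = 42^2 - 11 - 46 = 15
y3 = s (x1 - x3) - y1 mod 47 = 42 * (11 - 15) - 37 = 30

P + Q = (15, 30)


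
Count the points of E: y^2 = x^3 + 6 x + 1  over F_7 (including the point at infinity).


For each x in F_7, count y with y^2 = x^3 + 6 x + 1 mod 7:
  x = 0: RHS = 1, y in [1, 6]  -> 2 point(s)
  x = 1: RHS = 1, y in [1, 6]  -> 2 point(s)
  x = 2: RHS = 0, y in [0]  -> 1 point(s)
  x = 3: RHS = 4, y in [2, 5]  -> 2 point(s)
  x = 5: RHS = 2, y in [3, 4]  -> 2 point(s)
  x = 6: RHS = 1, y in [1, 6]  -> 2 point(s)
Affine points: 11. Add the point at infinity: total = 12.

#E(F_7) = 12


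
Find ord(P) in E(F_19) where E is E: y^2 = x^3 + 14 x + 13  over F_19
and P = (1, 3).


Compute successive multiples of P until we hit O:
  1P = (1, 3)
  2P = (15, 8)
  3P = (4, 0)
  4P = (15, 11)
  5P = (1, 16)
  6P = O

ord(P) = 6


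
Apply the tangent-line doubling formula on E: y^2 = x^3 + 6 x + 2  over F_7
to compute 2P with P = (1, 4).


Doubling: s = (3 x1^2 + a) / (2 y1)
s = (3*1^2 + 6) / (2*4) mod 7 = 2
x3 = s^2 - 2 x1 mod 7 = 2^2 - 2*1 = 2
y3 = s (x1 - x3) - y1 mod 7 = 2 * (1 - 2) - 4 = 1

2P = (2, 1)


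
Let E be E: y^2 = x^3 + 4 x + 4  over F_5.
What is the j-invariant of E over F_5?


Delta = -16(4 a^3 + 27 b^2) mod 5 = 2
-1728 * (4 a)^3 = -1728 * (4*4)^3 mod 5 = 2
j = 2 * 2^(-1) mod 5 = 1

j = 1 (mod 5)


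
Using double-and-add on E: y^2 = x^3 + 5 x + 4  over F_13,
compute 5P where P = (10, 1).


k = 5 = 101_2 (binary, LSB first: 101)
Double-and-add from P = (10, 1):
  bit 0 = 1: acc = O + (10, 1) = (10, 1)
  bit 1 = 0: acc unchanged = (10, 1)
  bit 2 = 1: acc = (10, 1) + (8, 7) = (4, 7)

5P = (4, 7)


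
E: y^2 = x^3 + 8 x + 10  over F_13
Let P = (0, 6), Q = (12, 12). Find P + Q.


P != Q, so use the chord formula.
s = (y2 - y1) / (x2 - x1) = (6) / (12) mod 13 = 7
x3 = s^2 - x1 - x2 mod 13 = 7^2 - 0 - 12 = 11
y3 = s (x1 - x3) - y1 mod 13 = 7 * (0 - 11) - 6 = 8

P + Q = (11, 8)


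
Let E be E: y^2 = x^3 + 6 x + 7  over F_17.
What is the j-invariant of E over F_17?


Delta = -16(4 a^3 + 27 b^2) mod 17 = 11
-1728 * (4 a)^3 = -1728 * (4*6)^3 mod 17 = 1
j = 1 * 11^(-1) mod 17 = 14

j = 14 (mod 17)


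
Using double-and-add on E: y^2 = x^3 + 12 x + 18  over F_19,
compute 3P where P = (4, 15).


k = 3 = 11_2 (binary, LSB first: 11)
Double-and-add from P = (4, 15):
  bit 0 = 1: acc = O + (4, 15) = (4, 15)
  bit 1 = 1: acc = (4, 15) + (15, 1) = (9, 0)

3P = (9, 0)


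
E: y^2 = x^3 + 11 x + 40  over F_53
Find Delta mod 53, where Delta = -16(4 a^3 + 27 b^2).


4 a^3 + 27 b^2 = 4*11^3 + 27*40^2 = 5324 + 43200 = 48524
Delta = -16 * (48524) = -776384
Delta mod 53 = 13

Delta = 13 (mod 53)


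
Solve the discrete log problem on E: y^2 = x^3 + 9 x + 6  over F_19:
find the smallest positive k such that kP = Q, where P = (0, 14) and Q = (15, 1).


Enumerate multiples of P until we hit Q = (15, 1):
  1P = (0, 14)
  2P = (1, 4)
  3P = (4, 7)
  4P = (5, 9)
  5P = (15, 1)
Match found at i = 5.

k = 5


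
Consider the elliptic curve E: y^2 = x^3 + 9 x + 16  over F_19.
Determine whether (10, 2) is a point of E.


Check whether y^2 = x^3 + 9 x + 16 (mod 19) for (x, y) = (10, 2).
LHS: y^2 = 2^2 mod 19 = 4
RHS: x^3 + 9 x + 16 = 10^3 + 9*10 + 16 mod 19 = 4
LHS = RHS

Yes, on the curve


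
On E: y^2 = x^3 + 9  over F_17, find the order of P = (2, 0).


Compute successive multiples of P until we hit O:
  1P = (2, 0)
  2P = O

ord(P) = 2


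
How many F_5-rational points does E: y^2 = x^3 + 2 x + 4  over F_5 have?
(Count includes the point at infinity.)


For each x in F_5, count y with y^2 = x^3 + 2 x + 4 mod 5:
  x = 0: RHS = 4, y in [2, 3]  -> 2 point(s)
  x = 2: RHS = 1, y in [1, 4]  -> 2 point(s)
  x = 4: RHS = 1, y in [1, 4]  -> 2 point(s)
Affine points: 6. Add the point at infinity: total = 7.

#E(F_5) = 7


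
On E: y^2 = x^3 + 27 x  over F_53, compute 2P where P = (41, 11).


Doubling: s = (3 x1^2 + a) / (2 y1)
s = (3*41^2 + 27) / (2*11) mod 53 = 4
x3 = s^2 - 2 x1 mod 53 = 4^2 - 2*41 = 40
y3 = s (x1 - x3) - y1 mod 53 = 4 * (41 - 40) - 11 = 46

2P = (40, 46)


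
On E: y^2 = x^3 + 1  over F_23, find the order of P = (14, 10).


Compute successive multiples of P until we hit O:
  1P = (14, 10)
  2P = (1, 18)
  3P = (16, 16)
  4P = (2, 3)
  5P = (19, 12)
  6P = (15, 8)
  7P = (21, 4)
  8P = (0, 1)
  ... (continuing to 24P)
  24P = O

ord(P) = 24


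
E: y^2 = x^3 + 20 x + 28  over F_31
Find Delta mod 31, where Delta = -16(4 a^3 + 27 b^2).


4 a^3 + 27 b^2 = 4*20^3 + 27*28^2 = 32000 + 21168 = 53168
Delta = -16 * (53168) = -850688
Delta mod 31 = 14

Delta = 14 (mod 31)


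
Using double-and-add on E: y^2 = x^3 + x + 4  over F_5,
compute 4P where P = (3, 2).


k = 4 = 100_2 (binary, LSB first: 001)
Double-and-add from P = (3, 2):
  bit 0 = 0: acc unchanged = O
  bit 1 = 0: acc unchanged = O
  bit 2 = 1: acc = O + (3, 2) = (3, 2)

4P = (3, 2)


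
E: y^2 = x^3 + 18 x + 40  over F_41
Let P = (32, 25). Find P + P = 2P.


Doubling: s = (3 x1^2 + a) / (2 y1)
s = (3*32^2 + 18) / (2*25) mod 41 = 29
x3 = s^2 - 2 x1 mod 41 = 29^2 - 2*32 = 39
y3 = s (x1 - x3) - y1 mod 41 = 29 * (32 - 39) - 25 = 18

2P = (39, 18)


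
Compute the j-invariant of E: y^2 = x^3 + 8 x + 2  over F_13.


Delta = -16(4 a^3 + 27 b^2) mod 13 = 6
-1728 * (4 a)^3 = -1728 * (4*8)^3 mod 13 = 8
j = 8 * 6^(-1) mod 13 = 10

j = 10 (mod 13)


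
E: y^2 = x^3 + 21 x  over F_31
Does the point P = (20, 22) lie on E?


Check whether y^2 = x^3 + 21 x + 0 (mod 31) for (x, y) = (20, 22).
LHS: y^2 = 22^2 mod 31 = 19
RHS: x^3 + 21 x + 0 = 20^3 + 21*20 + 0 mod 31 = 19
LHS = RHS

Yes, on the curve


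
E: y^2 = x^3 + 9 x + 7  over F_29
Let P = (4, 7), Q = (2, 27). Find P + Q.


P != Q, so use the chord formula.
s = (y2 - y1) / (x2 - x1) = (20) / (27) mod 29 = 19
x3 = s^2 - x1 - x2 mod 29 = 19^2 - 4 - 2 = 7
y3 = s (x1 - x3) - y1 mod 29 = 19 * (4 - 7) - 7 = 23

P + Q = (7, 23)


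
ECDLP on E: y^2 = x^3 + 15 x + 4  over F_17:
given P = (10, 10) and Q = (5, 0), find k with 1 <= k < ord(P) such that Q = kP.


Enumerate multiples of P until we hit Q = (5, 0):
  1P = (10, 10)
  2P = (6, 2)
  3P = (5, 0)
Match found at i = 3.

k = 3
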